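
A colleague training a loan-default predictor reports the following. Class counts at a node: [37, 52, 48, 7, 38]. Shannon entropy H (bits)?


Probabilities: [37/182, 52/182, 48/182, 7/182, 38/182] ≈ [0.2033, 0.2857, 0.2637, 0.0385, 0.2088]
H = -((37/182)·log₂(37/182) + (52/182)·log₂(52/182) + (48/182)·log₂(48/182) + (7/182)·log₂(7/182) + (38/182)·log₂(38/182))
  = 2.1434 bits

2.1434 bits


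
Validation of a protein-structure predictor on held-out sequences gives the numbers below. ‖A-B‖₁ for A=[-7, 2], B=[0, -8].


d = |-7-0| + |2+ 8|
  = 7 + 10
  = 17

17


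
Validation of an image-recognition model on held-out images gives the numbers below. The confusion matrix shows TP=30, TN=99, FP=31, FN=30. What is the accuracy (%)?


Accuracy = (TP+TN)/(TP+TN+FP+FN)
= (30+99)/(190)
= 129/190 = 67.89%

67.89%


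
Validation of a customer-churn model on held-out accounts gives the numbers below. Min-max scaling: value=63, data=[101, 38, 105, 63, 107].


min=38, max=107
(63-38)/(107-38) = 25/69 = 0.3623

0.3623


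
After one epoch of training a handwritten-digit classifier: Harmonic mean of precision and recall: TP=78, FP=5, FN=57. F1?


Precision = 78/83 = 0.9398
Recall = 78/135 = 0.5778
F1 = 2·P·R/(P+R) = 2·TP/(2·TP+FP+FN) = 156/(156+5+57) = 156/218 = 0.7156

0.7156


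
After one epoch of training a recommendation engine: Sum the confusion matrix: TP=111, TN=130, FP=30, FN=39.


Total = TP + TN + FP + FN
= 111 + 130 + 30 + 39
= 310
(Predicted positive: 141, predicted negative: 169)

310


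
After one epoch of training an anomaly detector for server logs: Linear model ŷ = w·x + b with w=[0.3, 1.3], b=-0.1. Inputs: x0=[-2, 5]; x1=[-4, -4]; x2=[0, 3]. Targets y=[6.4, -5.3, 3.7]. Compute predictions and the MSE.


ŷ0 = (0.3)·(-2) + (1.3)·(5) - 0.1 = 5.8
ŷ1 = (0.3)·(-4) + (1.3)·(-4) - 0.1 = -6.5
ŷ2 = (0.3)·(0) + (1.3)·(3) - 0.1 = 3.8
errors² = [0.36, 1.44, 0.01]
MSE = 1.8100/3 = 0.6033

0.6033


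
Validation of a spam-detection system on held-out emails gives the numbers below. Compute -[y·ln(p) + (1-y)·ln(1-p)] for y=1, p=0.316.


BCE = -[y·ln(p) + (1-y)·ln(1-p)]
= -1·ln(0.316) - 0
= -ln(0.316) = 1.152

1.152


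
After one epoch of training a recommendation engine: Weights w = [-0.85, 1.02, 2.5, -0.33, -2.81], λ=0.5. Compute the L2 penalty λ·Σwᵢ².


‖w‖₂² = (-0.85)² + (1.02)² + (2.5)² + (-0.33)² + (-2.81)²
     = 0.7225 + 1.0404 + 6.25 + 0.1089 + 7.8961
     = 16.0179
λ·‖w‖₂² = 0.5·16.0179 = 8.00895

8.00895


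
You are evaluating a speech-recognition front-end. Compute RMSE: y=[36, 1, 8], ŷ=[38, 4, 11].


MSE = 22/3 = 7.3333
RMSE = √(22/3) = 2.708

2.708


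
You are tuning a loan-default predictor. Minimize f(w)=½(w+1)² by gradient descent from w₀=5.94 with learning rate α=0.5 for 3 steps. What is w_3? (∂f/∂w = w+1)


step 1: grad = 5.94+1 = 6.94; w = 5.94 - 0.5·(6.94) = 2.47
step 2: grad = 2.47+1 = 3.47; w = 2.47 - 0.5·(3.47) = 0.735
step 3: grad = 0.735+1 = 1.735; w = 0.735 - 0.5·(1.735) = -0.1325

-0.1325


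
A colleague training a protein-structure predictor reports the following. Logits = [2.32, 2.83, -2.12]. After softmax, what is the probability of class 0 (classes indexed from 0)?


Exponentials: e^2.32=10.1757, e^2.83=16.9455, e^-2.12=0.12
Sum = 27.2412
Softmax = [0.3735, 0.6221, 0.0044]
p[0] = 10.1757/27.2412 = 0.3735

0.3735


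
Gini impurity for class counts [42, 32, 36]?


Probabilities: [42/110, 32/110, 36/110] ≈ [0.3818, 0.2909, 0.3273]
Σpᵢ² = (1764 + 1024 + 1296)/110² = 4084/12100
Gini = 1 - Σpᵢ² = 1 - 4084/12100 = 0.6625

0.6625


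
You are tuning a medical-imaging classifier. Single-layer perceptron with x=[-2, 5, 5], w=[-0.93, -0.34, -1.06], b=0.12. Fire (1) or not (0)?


z = (-2)·(-0.93) + (5)·(-0.34) + (5)·(-1.06) + 0.12
  = -5.02
step(z) = 0 (z<0)

0


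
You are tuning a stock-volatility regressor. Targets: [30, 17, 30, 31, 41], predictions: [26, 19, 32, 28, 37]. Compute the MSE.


Squared errors: (30-26)²=16, (17-19)²=4, (30-32)²=4, (31-28)²=9, (41-37)²=16
Sum = 49
MSE = 49/5 = 49/5

49/5


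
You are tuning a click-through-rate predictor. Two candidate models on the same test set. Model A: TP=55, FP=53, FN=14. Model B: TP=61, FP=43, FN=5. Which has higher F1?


Model A: P=55/108=0.5093, R=55/69=0.7971, F1=2PR/(P+R)=2TP/(2TP+FP+FN)=110/177=0.6215
Model B: P=61/104=0.5865, R=61/66=0.9242, F1=2PR/(P+R)=2TP/(2TP+FP+FN)=122/170=0.7176
0.6215 < 0.7176 → Model B

Model B


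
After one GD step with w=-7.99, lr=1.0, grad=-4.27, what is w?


w_new = w - α·∇
= -7.99 - 1.0·-4.27
= -7.99 + 4.27
= -3.72

-3.72


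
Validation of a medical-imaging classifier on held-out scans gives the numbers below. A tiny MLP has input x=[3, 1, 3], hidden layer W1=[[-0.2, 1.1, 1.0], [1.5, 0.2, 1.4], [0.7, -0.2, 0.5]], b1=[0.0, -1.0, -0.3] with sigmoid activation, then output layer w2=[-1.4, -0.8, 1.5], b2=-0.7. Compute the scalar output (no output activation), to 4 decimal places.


z1[0] = (-0.2)·(3) + (1.1)·(1) + (1.0)·(3) + 0.0 = 3.5
z1[1] = (1.5)·(3) + (0.2)·(1) + (1.4)·(3) - 1.0 = 7.9
z1[2] = (0.7)·(3) + (-0.2)·(1) + (0.5)·(3) - 0.3 = 3.1
h = sigmoid(z1) = [0.9707, 0.9996, 0.9569]
output = (-1.4)·(0.9707) + (-0.8)·(0.9996) + (1.5)·(0.9569) - 0.7 = -1.4233

-1.4233


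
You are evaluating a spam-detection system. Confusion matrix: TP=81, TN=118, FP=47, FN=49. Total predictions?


Total = TP + TN + FP + FN
= 81 + 118 + 47 + 49
= 295
(Predicted positive: 128, predicted negative: 167)

295


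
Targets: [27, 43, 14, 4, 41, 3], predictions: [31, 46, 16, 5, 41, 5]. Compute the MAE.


Absolute errors: |27-31|=4, |43-46|=3, |14-16|=2, |4-5|=1, |41-41|=0, |3-5|=2
Sum = 12
MAE = 12/6 = 2

2


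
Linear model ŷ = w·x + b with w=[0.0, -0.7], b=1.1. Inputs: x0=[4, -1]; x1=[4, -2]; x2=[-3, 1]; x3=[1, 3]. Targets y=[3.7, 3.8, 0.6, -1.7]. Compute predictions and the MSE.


ŷ0 = (0.0)·(4) + (-0.7)·(-1) + 1.1 = 1.8
ŷ1 = (0.0)·(4) + (-0.7)·(-2) + 1.1 = 2.5
ŷ2 = (0.0)·(-3) + (-0.7)·(1) + 1.1 = 0.4
ŷ3 = (0.0)·(1) + (-0.7)·(3) + 1.1 = -1.0
errors² = [3.61, 1.69, 0.04, 0.49]
MSE = 5.8300/4 = 1.4575

1.4575


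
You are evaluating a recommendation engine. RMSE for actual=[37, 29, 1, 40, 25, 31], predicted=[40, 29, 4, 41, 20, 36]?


MSE = 69/6 = 11.5
RMSE = √(69/6) = 3.3912

3.3912


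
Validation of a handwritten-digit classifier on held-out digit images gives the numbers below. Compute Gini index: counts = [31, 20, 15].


Probabilities: [31/66, 20/66, 15/66] ≈ [0.4697, 0.303, 0.2273]
Σpᵢ² = (961 + 400 + 225)/66² = 1586/4356
Gini = 1 - Σpᵢ² = 1 - 1586/4356 = 0.6359

0.6359


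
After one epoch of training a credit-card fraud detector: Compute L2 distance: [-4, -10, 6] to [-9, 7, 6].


d = √((-4+ 9)² + (-10-7)² + (6-6)²)
  = √(25 + 289 + 0)
  = √314 = 17.72

17.72


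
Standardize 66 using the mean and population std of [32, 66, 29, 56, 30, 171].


μ = 64, σ = 49.8698
z = (66 - 64)/49.8698 = 0.0401

0.0401


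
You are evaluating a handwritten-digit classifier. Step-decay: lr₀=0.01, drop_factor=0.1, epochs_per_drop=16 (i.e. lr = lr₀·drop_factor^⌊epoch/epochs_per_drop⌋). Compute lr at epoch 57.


n_drops = ⌊57/16⌋ = 3
lr = 0.01·0.1^3 = 0.01·0.001 = 0.00001

0.00001


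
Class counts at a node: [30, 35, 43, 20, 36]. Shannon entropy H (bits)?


Probabilities: [30/164, 35/164, 43/164, 20/164, 36/164] ≈ [0.1829, 0.2134, 0.2622, 0.122, 0.2195]
H = -((30/164)·log₂(30/164) + (35/164)·log₂(35/164) + (43/164)·log₂(43/164) + (20/164)·log₂(20/164) + (36/164)·log₂(36/164))
  = 2.2806 bits

2.2806 bits


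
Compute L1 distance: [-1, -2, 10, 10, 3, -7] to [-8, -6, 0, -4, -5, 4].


d = |-1+ 8| + |-2+ 6| + |10-0| + |10+ 4| + |3+ 5| + |-7-4|
  = 7 + 4 + 10 + 14 + 8 + 11
  = 54

54


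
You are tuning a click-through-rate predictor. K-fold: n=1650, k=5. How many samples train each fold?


Fold size = 1650/5 = 330
Training per fold = 1650 - 330 = 1320

1320


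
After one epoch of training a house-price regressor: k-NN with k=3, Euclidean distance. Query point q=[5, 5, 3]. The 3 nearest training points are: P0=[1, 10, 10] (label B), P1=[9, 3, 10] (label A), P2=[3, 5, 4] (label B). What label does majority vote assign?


d(q,P0) = 9.4868  (label B)
d(q,P1) = 8.3066  (label A)
d(q,P2) = 2.2361  (label B)
Votes: A=1, B=2
Majority → B

B


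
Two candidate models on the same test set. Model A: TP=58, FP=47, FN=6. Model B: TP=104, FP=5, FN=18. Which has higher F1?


Model A: P=58/105=0.5524, R=58/64=0.9062, F1=2PR/(P+R)=2TP/(2TP+FP+FN)=116/169=0.6864
Model B: P=104/109=0.9541, R=104/122=0.8525, F1=2PR/(P+R)=2TP/(2TP+FP+FN)=208/231=0.9004
0.6864 < 0.9004 → Model B

Model B


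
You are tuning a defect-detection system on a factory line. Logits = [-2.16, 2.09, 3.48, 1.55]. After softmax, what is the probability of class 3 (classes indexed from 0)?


Exponentials: e^-2.16=0.1153, e^2.09=8.0849, e^3.48=32.4597, e^1.55=4.7115
Sum = 45.3714
Softmax = [0.0025, 0.1782, 0.7154, 0.1038]
p[3] = 4.7115/45.3714 = 0.1038

0.1038


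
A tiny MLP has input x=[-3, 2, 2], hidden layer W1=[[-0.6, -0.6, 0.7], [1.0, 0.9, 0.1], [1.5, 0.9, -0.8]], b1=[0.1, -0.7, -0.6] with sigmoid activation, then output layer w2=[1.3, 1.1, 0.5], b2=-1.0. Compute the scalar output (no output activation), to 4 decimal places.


z1[0] = (-0.6)·(-3) + (-0.6)·(2) + (0.7)·(2) + 0.1 = 2.1
z1[1] = (1.0)·(-3) + (0.9)·(2) + (0.1)·(2) - 0.7 = -1.7
z1[2] = (1.5)·(-3) + (0.9)·(2) + (-0.8)·(2) - 0.6 = -4.9
h = sigmoid(z1) = [0.8909, 0.1545, 0.0074]
output = (1.3)·(0.8909) + (1.1)·(0.1545) + (0.5)·(0.0074) - 1.0 = 0.3318

0.3318


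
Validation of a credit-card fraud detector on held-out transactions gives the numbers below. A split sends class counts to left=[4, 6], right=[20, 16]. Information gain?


Parent = [24, 22], H_parent = 0.9986
H_left = 0.971 (n=10), H_right = 0.9911 (n=36)
H_children = (10/46)·0.971 + (36/46)·0.9911 = 0.9867
IG = 0.9986 - 0.9867 = 0.0119

0.0119


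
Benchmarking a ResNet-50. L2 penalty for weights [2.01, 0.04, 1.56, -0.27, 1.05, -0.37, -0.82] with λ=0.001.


‖w‖₂² = (2.01)² + (0.04)² + (1.56)² + (-0.27)² + (1.05)² + (-0.37)² + (-0.82)²
     = 4.0401 + 0.0016 + 2.4336 + 0.0729 + 1.1025 + 0.1369 + 0.6724
     = 8.46
λ·‖w‖₂² = 0.001·8.46 = 0.00846

0.00846


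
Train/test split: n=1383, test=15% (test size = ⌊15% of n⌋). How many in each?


Test = ⌊1383·15/100⌋ = 207
Train = 1383 - 207 = 1176

Train: 1176, Test: 207


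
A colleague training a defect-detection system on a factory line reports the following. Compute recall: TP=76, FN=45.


Recall = TP/(TP+FN)
= 76/(76+45)
= 76/121 = 62.81%

62.81%


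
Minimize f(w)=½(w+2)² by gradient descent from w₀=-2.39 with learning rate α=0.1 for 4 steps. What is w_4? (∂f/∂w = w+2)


step 1: grad = -2.39+2 = -0.39; w = -2.39 - 0.1·(-0.39) = -2.351
step 2: grad = -2.351+2 = -0.351; w = -2.351 - 0.1·(-0.351) = -2.3159
step 3: grad = -2.3159+2 = -0.3159; w = -2.3159 - 0.1·(-0.3159) = -2.28431
step 4: grad = -2.28431+2 = -0.28431; w = -2.28431 - 0.1·(-0.28431) = -2.255879

-2.255879


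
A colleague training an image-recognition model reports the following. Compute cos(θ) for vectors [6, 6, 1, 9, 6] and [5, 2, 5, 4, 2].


A·B = 6·5 + 6·2 + 1·5 + 9·4 + 6·2 = 95
‖A‖ = √190 = 13.784, ‖B‖ = √74 = 8.6023
cos = 95/(√190·√74) = 95/√14060 = 0.8012

0.8012


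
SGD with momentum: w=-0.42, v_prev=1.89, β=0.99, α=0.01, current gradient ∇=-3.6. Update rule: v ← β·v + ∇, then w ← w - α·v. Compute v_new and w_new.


v_new = 0.99·1.89 - 3.6 = 1.8711 - 3.6 = -1.7289
w_new = -0.42 - 0.01·-1.7289 = -0.42 + 0.017289 = -0.402711

v_new=-1.7289, w_new=-0.402711


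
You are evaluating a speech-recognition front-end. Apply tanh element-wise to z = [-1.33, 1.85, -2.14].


tanh(-1.33) = -0.8692
tanh(1.85) = 0.9517
tanh(-2.14) = -0.9727
result = [-0.8692, 0.9517, -0.9727]

[-0.8692, 0.9517, -0.9727]


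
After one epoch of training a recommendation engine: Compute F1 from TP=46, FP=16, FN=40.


Precision = 46/62 = 0.7419
Recall = 46/86 = 0.5349
F1 = 2·P·R/(P+R) = 2·TP/(2·TP+FP+FN) = 92/(92+16+40) = 92/148 = 0.6216

0.6216


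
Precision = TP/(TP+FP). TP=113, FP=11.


Precision = TP/(TP+FP)
= 113/(113+11)
= 113/124 = 91.13%

91.13%


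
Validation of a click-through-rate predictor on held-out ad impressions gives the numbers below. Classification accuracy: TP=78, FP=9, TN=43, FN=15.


Accuracy = (TP+TN)/(TP+TN+FP+FN)
= (78+43)/(145)
= 121/145 = 83.45%

83.45%


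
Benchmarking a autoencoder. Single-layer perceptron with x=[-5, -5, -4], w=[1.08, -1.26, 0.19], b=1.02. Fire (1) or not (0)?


z = (-5)·(1.08) + (-5)·(-1.26) + (-4)·(0.19) + 1.02
  = 1.16
step(z) = 1 (z≥0)

1


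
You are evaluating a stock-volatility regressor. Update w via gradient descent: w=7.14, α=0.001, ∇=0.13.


w_new = w - α·∇
= 7.14 - 0.001·0.13
= 7.14 - 0.00013
= 7.13987

7.13987


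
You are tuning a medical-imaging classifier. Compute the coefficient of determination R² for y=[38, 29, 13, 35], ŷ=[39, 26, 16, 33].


ȳ = 28.75
SS_res = Σ(y-ŷ)² = 23
SS_tot = Σ(y-ȳ)² = 372.75
R² = 1 - SS_res/SS_tot = 1 - 0.0617 = 0.9383

0.9383


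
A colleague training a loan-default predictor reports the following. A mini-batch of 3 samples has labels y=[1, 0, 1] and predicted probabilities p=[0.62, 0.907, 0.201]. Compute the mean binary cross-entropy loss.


L[0] = -ln(0.62) = 0.478
L[1] = -ln(1-0.907) = -ln(0.093) = 2.3752
L[2] = -ln(0.201) = 1.6045
mean = (0.478 + 2.3752 + 1.6045)/3 = 1.4859

1.4859


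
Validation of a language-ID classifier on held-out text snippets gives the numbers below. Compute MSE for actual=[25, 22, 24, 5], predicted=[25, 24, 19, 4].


Squared errors: (25-25)²=0, (22-24)²=4, (24-19)²=25, (5-4)²=1
Sum = 30
MSE = 30/4 = 15/2

15/2


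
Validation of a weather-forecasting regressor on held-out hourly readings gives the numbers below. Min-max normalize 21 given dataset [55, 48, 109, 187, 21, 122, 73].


min=21, max=187
(21-21)/(187-21) = 0/166 = 0.0

0.0


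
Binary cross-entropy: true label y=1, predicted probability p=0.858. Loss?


BCE = -[y·ln(p) + (1-y)·ln(1-p)]
= -1·ln(0.858) - 0
= -ln(0.858) = 0.1532

0.1532


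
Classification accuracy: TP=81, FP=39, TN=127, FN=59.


Accuracy = (TP+TN)/(TP+TN+FP+FN)
= (81+127)/(306)
= 208/306 = 67.97%

67.97%


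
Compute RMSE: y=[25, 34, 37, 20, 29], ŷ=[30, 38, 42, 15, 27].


MSE = 95/5 = 19
RMSE = √(95/5) = 4.3589

4.3589


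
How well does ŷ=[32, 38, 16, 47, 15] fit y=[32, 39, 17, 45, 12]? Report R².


ȳ = 29
SS_res = Σ(y-ŷ)² = 15
SS_tot = Σ(y-ȳ)² = 798
R² = 1 - SS_res/SS_tot = 1 - 0.0188 = 0.9812

0.9812


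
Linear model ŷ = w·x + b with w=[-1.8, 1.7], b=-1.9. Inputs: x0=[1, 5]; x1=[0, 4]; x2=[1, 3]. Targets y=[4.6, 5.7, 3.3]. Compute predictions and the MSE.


ŷ0 = (-1.8)·(1) + (1.7)·(5) - 1.9 = 4.8
ŷ1 = (-1.8)·(0) + (1.7)·(4) - 1.9 = 4.9
ŷ2 = (-1.8)·(1) + (1.7)·(3) - 1.9 = 1.4
errors² = [0.04, 0.64, 3.61]
MSE = 4.2900/3 = 1.43

1.43


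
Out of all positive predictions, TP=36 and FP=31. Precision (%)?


Precision = TP/(TP+FP)
= 36/(36+31)
= 36/67 = 53.73%

53.73%


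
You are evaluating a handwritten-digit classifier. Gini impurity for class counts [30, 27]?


Probabilities: [30/57, 27/57] ≈ [0.5263, 0.4737]
Σpᵢ² = (900 + 729)/57² = 1629/3249
Gini = 1 - Σpᵢ² = 1 - 1629/3249 = 0.4986

0.4986


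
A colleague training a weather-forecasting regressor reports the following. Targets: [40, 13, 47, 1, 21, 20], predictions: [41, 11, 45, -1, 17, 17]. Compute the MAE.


Absolute errors: |40-41|=1, |13-11|=2, |47-45|=2, |1+ 1|=2, |21-17|=4, |20-17|=3
Sum = 14
MAE = 14/6 = 7/3

7/3


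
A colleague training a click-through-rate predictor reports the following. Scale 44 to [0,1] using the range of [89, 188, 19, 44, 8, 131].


min=8, max=188
(44-8)/(188-8) = 36/180 = 0.2

0.2


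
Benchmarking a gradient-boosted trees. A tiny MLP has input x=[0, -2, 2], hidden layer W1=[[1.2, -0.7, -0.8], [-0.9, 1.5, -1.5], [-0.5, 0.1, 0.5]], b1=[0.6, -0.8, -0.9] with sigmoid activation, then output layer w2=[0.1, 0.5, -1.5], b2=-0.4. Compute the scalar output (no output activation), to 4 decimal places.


z1[0] = (1.2)·(0) + (-0.7)·(-2) + (-0.8)·(2) + 0.6 = 0.4
z1[1] = (-0.9)·(0) + (1.5)·(-2) + (-1.5)·(2) - 0.8 = -6.8
z1[2] = (-0.5)·(0) + (0.1)·(-2) + (0.5)·(2) - 0.9 = -0.1
h = sigmoid(z1) = [0.5987, 0.0011, 0.475]
output = (0.1)·(0.5987) + (0.5)·(0.0011) + (-1.5)·(0.475) - 0.4 = -1.0521

-1.0521


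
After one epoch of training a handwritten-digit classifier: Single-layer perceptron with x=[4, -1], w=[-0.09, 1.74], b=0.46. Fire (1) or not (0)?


z = (4)·(-0.09) + (-1)·(1.74) + 0.46
  = -1.64
step(z) = 0 (z<0)

0


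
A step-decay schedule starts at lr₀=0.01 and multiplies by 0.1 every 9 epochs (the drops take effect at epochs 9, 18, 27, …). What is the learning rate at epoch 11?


n_drops = ⌊11/9⌋ = 1
lr = 0.01·0.1^1 = 0.01·0.1 = 0.001

0.001


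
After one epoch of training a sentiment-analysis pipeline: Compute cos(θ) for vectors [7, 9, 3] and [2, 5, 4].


A·B = 7·2 + 9·5 + 3·4 = 71
‖A‖ = √139 = 11.7898, ‖B‖ = √45 = 6.7082
cos = 71/(√139·√45) = 71/√6255 = 0.8977

0.8977


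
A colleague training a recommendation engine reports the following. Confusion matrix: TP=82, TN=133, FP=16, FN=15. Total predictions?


Total = TP + TN + FP + FN
= 82 + 133 + 16 + 15
= 246
(Predicted positive: 98, predicted negative: 148)

246


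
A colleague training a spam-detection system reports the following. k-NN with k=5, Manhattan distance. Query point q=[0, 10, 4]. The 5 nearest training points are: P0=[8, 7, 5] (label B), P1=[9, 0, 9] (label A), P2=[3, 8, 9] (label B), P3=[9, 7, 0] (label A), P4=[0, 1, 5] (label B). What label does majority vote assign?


d(q,P0) = 12  (label B)
d(q,P1) = 24  (label A)
d(q,P2) = 10  (label B)
d(q,P3) = 16  (label A)
d(q,P4) = 10  (label B)
Votes: A=2, B=3
Majority → B

B


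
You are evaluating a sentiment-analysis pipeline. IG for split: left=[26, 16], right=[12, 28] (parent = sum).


Parent = [38, 44], H_parent = 0.9961
H_left = 0.9587 (n=42), H_right = 0.8813 (n=40)
H_children = (42/82)·0.9587 + (40/82)·0.8813 = 0.9209
IG = 0.9961 - 0.9209 = 0.0752

0.0752


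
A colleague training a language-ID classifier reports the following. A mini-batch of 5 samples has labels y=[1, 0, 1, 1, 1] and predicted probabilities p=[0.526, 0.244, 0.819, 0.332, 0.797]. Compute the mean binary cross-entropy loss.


L[0] = -ln(0.526) = 0.6425
L[1] = -ln(1-0.244) = -ln(0.756) = 0.2797
L[2] = -ln(0.819) = 0.1997
L[3] = -ln(0.332) = 1.1026
L[4] = -ln(0.797) = 0.2269
mean = (0.6425 + 0.2797 + 0.1997 + 1.1026 + 0.2269)/5 = 0.4903

0.4903


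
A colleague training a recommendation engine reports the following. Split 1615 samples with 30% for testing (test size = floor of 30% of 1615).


Test = ⌊1615·30/100⌋ = 484
Train = 1615 - 484 = 1131

Train: 1131, Test: 484


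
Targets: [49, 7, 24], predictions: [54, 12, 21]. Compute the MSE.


Squared errors: (49-54)²=25, (7-12)²=25, (24-21)²=9
Sum = 59
MSE = 59/3 = 59/3

59/3


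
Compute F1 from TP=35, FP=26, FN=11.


Precision = 35/61 = 0.5738
Recall = 35/46 = 0.7609
F1 = 2·P·R/(P+R) = 2·TP/(2·TP+FP+FN) = 70/(70+26+11) = 70/107 = 0.6542

0.6542


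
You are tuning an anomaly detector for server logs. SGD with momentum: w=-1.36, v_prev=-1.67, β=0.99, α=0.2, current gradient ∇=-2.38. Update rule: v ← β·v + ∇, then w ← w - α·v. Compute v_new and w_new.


v_new = 0.99·-1.67 - 2.38 = -1.6533 - 2.38 = -4.0333
w_new = -1.36 - 0.2·-4.0333 = -1.36 + 0.80666 = -0.55334

v_new=-4.0333, w_new=-0.55334


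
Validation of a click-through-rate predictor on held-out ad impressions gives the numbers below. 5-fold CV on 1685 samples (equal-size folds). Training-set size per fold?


Fold size = 1685/5 = 337
Training per fold = 1685 - 337 = 1348

1348


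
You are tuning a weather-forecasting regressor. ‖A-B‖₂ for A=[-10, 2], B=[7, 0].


d = √((-10-7)² + (2-0)²)
  = √(289 + 4)
  = √293 = 17.1172

17.1172


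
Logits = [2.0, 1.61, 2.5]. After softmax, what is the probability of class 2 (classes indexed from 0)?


Exponentials: e^2.0=7.3891, e^1.61=5.0028, e^2.5=12.1825
Sum = 24.5744
Softmax = [0.3007, 0.2036, 0.4957]
p[2] = 12.1825/24.5744 = 0.4957

0.4957


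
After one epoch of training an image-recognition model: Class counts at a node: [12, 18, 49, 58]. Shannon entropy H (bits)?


Probabilities: [12/137, 18/137, 49/137, 58/137] ≈ [0.0876, 0.1314, 0.3577, 0.4234]
H = -((12/137)·log₂(12/137) + (18/137)·log₂(18/137) + (49/137)·log₂(49/137) + (58/137)·log₂(58/137))
  = 1.7479 bits

1.7479 bits


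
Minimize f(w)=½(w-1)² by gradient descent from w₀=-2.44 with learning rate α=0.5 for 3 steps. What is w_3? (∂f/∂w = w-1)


step 1: grad = -2.44-1 = -3.44; w = -2.44 - 0.5·(-3.44) = -0.72
step 2: grad = -0.72-1 = -1.72; w = -0.72 - 0.5·(-1.72) = 0.14
step 3: grad = 0.14-1 = -0.86; w = 0.14 - 0.5·(-0.86) = 0.57

0.57


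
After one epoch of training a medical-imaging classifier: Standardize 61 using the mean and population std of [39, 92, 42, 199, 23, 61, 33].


μ = 69.8571, σ = 56.731
z = (61 - 69.8571)/56.731 = -0.1561

-0.1561


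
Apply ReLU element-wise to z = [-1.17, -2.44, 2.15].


ReLU(-1.17) = max(0, -1.17) = 0.0
ReLU(-2.44) = max(0, -2.44) = 0.0
ReLU(2.15) = max(0, 2.15) = 2.15
result = [0.0, 0.0, 2.15]

[0.0, 0.0, 2.15]


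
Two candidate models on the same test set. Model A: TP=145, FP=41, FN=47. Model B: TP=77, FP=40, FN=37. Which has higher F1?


Model A: P=145/186=0.7796, R=145/192=0.7552, F1=2PR/(P+R)=2TP/(2TP+FP+FN)=290/378=0.7672
Model B: P=77/117=0.6581, R=77/114=0.6754, F1=2PR/(P+R)=2TP/(2TP+FP+FN)=154/231=0.6667
0.7672 > 0.6667 → Model A

Model A


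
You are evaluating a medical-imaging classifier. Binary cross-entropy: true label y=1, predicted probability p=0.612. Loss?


BCE = -[y·ln(p) + (1-y)·ln(1-p)]
= -1·ln(0.612) - 0
= -ln(0.612) = 0.491

0.491


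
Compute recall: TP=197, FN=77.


Recall = TP/(TP+FN)
= 197/(197+77)
= 197/274 = 71.9%

71.9%


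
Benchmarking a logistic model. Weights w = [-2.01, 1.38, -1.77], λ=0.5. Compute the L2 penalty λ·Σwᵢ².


‖w‖₂² = (-2.01)² + (1.38)² + (-1.77)²
     = 4.0401 + 1.9044 + 3.1329
     = 9.0774
λ·‖w‖₂² = 0.5·9.0774 = 4.5387

4.5387


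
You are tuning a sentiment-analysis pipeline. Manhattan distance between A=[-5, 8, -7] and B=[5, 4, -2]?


d = |-5-5| + |8-4| + |-7+ 2|
  = 10 + 4 + 5
  = 19

19


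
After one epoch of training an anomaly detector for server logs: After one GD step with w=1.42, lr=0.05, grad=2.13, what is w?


w_new = w - α·∇
= 1.42 - 0.05·2.13
= 1.42 - 0.1065
= 1.3135

1.3135


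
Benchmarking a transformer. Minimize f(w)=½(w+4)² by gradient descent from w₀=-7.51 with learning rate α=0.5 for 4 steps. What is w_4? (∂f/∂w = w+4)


step 1: grad = -7.51+4 = -3.51; w = -7.51 - 0.5·(-3.51) = -5.755
step 2: grad = -5.755+4 = -1.755; w = -5.755 - 0.5·(-1.755) = -4.8775
step 3: grad = -4.8775+4 = -0.8775; w = -4.8775 - 0.5·(-0.8775) = -4.43875
step 4: grad = -4.43875+4 = -0.43875; w = -4.43875 - 0.5·(-0.43875) = -4.219375

-4.219375


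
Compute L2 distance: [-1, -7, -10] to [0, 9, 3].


d = √((-1-0)² + (-7-9)² + (-10-3)²)
  = √(1 + 256 + 169)
  = √426 = 20.6398

20.6398


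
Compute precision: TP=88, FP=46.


Precision = TP/(TP+FP)
= 88/(88+46)
= 88/134 = 65.67%

65.67%


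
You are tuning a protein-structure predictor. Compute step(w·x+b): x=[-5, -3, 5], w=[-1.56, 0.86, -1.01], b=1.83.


z = (-5)·(-1.56) + (-3)·(0.86) + (5)·(-1.01) + 1.83
  = 2.0
step(z) = 1 (z≥0)

1


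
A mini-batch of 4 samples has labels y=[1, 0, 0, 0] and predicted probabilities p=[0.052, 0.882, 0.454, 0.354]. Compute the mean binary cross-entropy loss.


L[0] = -ln(0.052) = 2.9565
L[1] = -ln(1-0.882) = -ln(0.118) = 2.1371
L[2] = -ln(1-0.454) = -ln(0.546) = 0.6051
L[3] = -ln(1-0.354) = -ln(0.646) = 0.437
mean = (2.9565 + 2.1371 + 0.6051 + 0.437)/4 = 1.5339

1.5339


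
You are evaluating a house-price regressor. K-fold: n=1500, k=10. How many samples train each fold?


Fold size = 1500/10 = 150
Training per fold = 1500 - 150 = 1350

1350


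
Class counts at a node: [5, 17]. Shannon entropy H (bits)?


Probabilities: [5/22, 17/22] ≈ [0.2273, 0.7727]
H = -((5/22)·log₂(5/22) + (17/22)·log₂(17/22))
  = 0.7732 bits

0.7732 bits


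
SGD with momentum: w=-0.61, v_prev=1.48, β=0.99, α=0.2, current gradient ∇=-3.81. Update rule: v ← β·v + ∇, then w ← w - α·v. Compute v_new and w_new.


v_new = 0.99·1.48 - 3.81 = 1.4652 - 3.81 = -2.3448
w_new = -0.61 - 0.2·-2.3448 = -0.61 + 0.46896 = -0.14104

v_new=-2.3448, w_new=-0.14104


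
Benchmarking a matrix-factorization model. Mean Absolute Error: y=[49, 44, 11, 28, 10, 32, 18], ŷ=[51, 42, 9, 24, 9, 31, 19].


Absolute errors: |49-51|=2, |44-42|=2, |11-9|=2, |28-24|=4, |10-9|=1, |32-31|=1, |18-19|=1
Sum = 13
MAE = 13/7 = 13/7

13/7


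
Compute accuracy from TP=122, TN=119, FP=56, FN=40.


Accuracy = (TP+TN)/(TP+TN+FP+FN)
= (122+119)/(337)
= 241/337 = 71.51%

71.51%


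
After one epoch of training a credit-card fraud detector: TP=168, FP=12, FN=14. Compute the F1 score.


Precision = 168/180 = 0.9333
Recall = 168/182 = 0.9231
F1 = 2·P·R/(P+R) = 2·TP/(2·TP+FP+FN) = 336/(336+12+14) = 336/362 = 0.9282

0.9282


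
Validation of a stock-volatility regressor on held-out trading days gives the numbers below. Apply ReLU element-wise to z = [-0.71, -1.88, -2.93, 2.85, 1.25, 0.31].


ReLU(-0.71) = max(0, -0.71) = 0.0
ReLU(-1.88) = max(0, -1.88) = 0.0
ReLU(-2.93) = max(0, -2.93) = 0.0
ReLU(2.85) = max(0, 2.85) = 2.85
ReLU(1.25) = max(0, 1.25) = 1.25
ReLU(0.31) = max(0, 0.31) = 0.31
result = [0.0, 0.0, 0.0, 2.85, 1.25, 0.31]

[0.0, 0.0, 0.0, 2.85, 1.25, 0.31]


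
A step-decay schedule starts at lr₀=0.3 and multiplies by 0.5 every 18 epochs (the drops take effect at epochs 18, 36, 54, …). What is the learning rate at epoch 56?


n_drops = ⌊56/18⌋ = 3
lr = 0.3·0.5^3 = 0.3·0.125 = 0.0375

0.0375


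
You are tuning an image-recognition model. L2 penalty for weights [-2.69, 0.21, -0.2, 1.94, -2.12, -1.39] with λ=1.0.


‖w‖₂² = (-2.69)² + (0.21)² + (-0.2)² + (1.94)² + (-2.12)² + (-1.39)²
     = 7.2361 + 0.0441 + 0.04 + 3.7636 + 4.4944 + 1.9321
     = 17.5103
λ·‖w‖₂² = 1.0·17.5103 = 17.5103

17.5103


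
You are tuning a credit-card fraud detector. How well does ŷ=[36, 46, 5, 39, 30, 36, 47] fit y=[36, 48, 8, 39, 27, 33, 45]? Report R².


ȳ = 33.7143
SS_res = Σ(y-ŷ)² = 35
SS_tot = Σ(y-ȳ)² = 1071.43
R² = 1 - SS_res/SS_tot = 1 - 0.0327 = 0.9673

0.9673


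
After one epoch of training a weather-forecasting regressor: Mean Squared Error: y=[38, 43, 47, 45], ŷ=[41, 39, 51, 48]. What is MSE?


Squared errors: (38-41)²=9, (43-39)²=16, (47-51)²=16, (45-48)²=9
Sum = 50
MSE = 50/4 = 25/2

25/2


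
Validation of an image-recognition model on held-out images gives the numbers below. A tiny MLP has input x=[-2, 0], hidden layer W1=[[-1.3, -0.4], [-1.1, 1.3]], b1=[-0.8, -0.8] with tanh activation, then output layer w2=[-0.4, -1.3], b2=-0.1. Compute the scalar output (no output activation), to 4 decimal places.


z1[0] = (-1.3)·(-2) + (-0.4)·(0) - 0.8 = 1.8
z1[1] = (-1.1)·(-2) + (1.3)·(0) - 0.8 = 1.4
h = tanh(z1) = [0.9468, 0.8854]
output = (-0.4)·(0.9468) + (-1.3)·(0.8854) - 0.1 = -1.6297

-1.6297


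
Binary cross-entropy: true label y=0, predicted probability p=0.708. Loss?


BCE = -[y·ln(p) + (1-y)·ln(1-p)]
= -0 - 1·ln(1-0.708)
= -ln(0.292) = 1.231

1.231


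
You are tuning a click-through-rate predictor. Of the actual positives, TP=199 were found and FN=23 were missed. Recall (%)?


Recall = TP/(TP+FN)
= 199/(199+23)
= 199/222 = 89.64%

89.64%


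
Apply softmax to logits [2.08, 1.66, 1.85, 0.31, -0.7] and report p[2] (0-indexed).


Exponentials: e^2.08=8.0045, e^1.66=5.2593, e^1.85=6.3598, e^0.31=1.3634, e^-0.7=0.4966
Sum = 21.4836
Softmax = [0.3726, 0.2448, 0.296, 0.0635, 0.0231]
p[2] = 6.3598/21.4836 = 0.296

0.296


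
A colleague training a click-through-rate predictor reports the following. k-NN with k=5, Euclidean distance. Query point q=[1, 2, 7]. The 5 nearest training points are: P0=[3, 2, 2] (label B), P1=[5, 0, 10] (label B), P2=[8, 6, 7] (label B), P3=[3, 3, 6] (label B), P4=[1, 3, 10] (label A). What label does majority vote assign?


d(q,P0) = 5.3852  (label B)
d(q,P1) = 5.3852  (label B)
d(q,P2) = 8.0623  (label B)
d(q,P3) = 2.4495  (label B)
d(q,P4) = 3.1623  (label A)
Votes: A=1, B=4
Majority → B

B


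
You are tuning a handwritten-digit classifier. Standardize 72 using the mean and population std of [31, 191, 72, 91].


μ = 96.25, σ = 58.8446
z = (72 - 96.25)/58.8446 = -0.4121

-0.4121


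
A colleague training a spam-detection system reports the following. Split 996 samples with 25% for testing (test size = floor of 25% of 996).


Test = ⌊996·25/100⌋ = 249
Train = 996 - 249 = 747

Train: 747, Test: 249


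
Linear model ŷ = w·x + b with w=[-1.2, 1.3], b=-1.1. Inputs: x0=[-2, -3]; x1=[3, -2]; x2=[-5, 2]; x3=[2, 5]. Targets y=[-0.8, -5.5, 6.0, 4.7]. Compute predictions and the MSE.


ŷ0 = (-1.2)·(-2) + (1.3)·(-3) - 1.1 = -2.6
ŷ1 = (-1.2)·(3) + (1.3)·(-2) - 1.1 = -7.3
ŷ2 = (-1.2)·(-5) + (1.3)·(2) - 1.1 = 7.5
ŷ3 = (-1.2)·(2) + (1.3)·(5) - 1.1 = 3.0
errors² = [3.24, 3.24, 2.25, 2.89]
MSE = 11.6200/4 = 2.905

2.905


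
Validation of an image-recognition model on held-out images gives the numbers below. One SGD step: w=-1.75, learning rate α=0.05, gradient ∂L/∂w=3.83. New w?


w_new = w - α·∇
= -1.75 - 0.05·3.83
= -1.75 - 0.1915
= -1.9415

-1.9415


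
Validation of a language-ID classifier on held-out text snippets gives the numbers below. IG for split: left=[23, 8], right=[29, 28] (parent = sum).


Parent = [52, 36], H_parent = 0.976
H_left = 0.8238 (n=31), H_right = 0.9998 (n=57)
H_children = (31/88)·0.8238 + (57/88)·0.9998 = 0.9378
IG = 0.976 - 0.9378 = 0.0382

0.0382


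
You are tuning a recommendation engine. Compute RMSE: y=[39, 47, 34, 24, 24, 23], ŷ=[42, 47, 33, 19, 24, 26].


MSE = 44/6 = 7.3333
RMSE = √(44/6) = 2.708

2.708


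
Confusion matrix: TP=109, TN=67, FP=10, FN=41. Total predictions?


Total = TP + TN + FP + FN
= 109 + 67 + 10 + 41
= 227
(Predicted positive: 119, predicted negative: 108)

227


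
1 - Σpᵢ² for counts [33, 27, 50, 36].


Probabilities: [33/146, 27/146, 50/146, 36/146] ≈ [0.226, 0.1849, 0.3425, 0.2466]
Σpᵢ² = (1089 + 729 + 2500 + 1296)/146² = 5614/21316
Gini = 1 - Σpᵢ² = 1 - 5614/21316 = 0.7366

0.7366


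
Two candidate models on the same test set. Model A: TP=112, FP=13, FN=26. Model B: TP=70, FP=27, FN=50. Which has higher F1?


Model A: P=112/125=0.896, R=112/138=0.8116, F1=2PR/(P+R)=2TP/(2TP+FP+FN)=224/263=0.8517
Model B: P=70/97=0.7216, R=70/120=0.5833, F1=2PR/(P+R)=2TP/(2TP+FP+FN)=140/217=0.6452
0.8517 > 0.6452 → Model A

Model A


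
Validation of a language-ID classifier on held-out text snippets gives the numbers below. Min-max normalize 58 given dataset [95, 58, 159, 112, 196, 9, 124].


min=9, max=196
(58-9)/(196-9) = 49/187 = 0.262

0.262


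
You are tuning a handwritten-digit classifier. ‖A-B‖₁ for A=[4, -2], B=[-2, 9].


d = |4+ 2| + |-2-9|
  = 6 + 11
  = 17

17


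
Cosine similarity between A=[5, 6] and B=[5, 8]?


A·B = 5·5 + 6·8 = 73
‖A‖ = √61 = 7.8102, ‖B‖ = √89 = 9.434
cos = 73/(√61·√89) = 73/√5429 = 0.9907

0.9907


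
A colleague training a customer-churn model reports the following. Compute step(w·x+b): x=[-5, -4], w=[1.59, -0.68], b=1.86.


z = (-5)·(1.59) + (-4)·(-0.68) + 1.86
  = -3.37
step(z) = 0 (z<0)

0


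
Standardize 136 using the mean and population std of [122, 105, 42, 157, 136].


μ = 112.4, σ = 39.1132
z = (136 - 112.4)/39.1132 = 0.6034

0.6034


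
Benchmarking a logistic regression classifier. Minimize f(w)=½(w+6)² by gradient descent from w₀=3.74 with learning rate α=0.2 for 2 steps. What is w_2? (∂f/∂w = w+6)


step 1: grad = 3.74+6 = 9.74; w = 3.74 - 0.2·(9.74) = 1.792
step 2: grad = 1.792+6 = 7.792; w = 1.792 - 0.2·(7.792) = 0.2336

0.2336


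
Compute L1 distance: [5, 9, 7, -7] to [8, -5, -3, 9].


d = |5-8| + |9+ 5| + |7+ 3| + |-7-9|
  = 3 + 14 + 10 + 16
  = 43

43


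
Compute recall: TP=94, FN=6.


Recall = TP/(TP+FN)
= 94/(94+6)
= 94/100 = 94.0%

94.0%


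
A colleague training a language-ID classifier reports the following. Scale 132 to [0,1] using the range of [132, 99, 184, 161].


min=99, max=184
(132-99)/(184-99) = 33/85 = 0.3882

0.3882


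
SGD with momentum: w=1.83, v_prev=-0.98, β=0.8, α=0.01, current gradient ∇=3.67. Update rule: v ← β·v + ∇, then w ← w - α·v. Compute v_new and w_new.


v_new = 0.8·-0.98 + 3.67 = -0.784 + 3.67 = 2.886
w_new = 1.83 - 0.01·2.886 = 1.83 - 0.02886 = 1.80114

v_new=2.886, w_new=1.80114


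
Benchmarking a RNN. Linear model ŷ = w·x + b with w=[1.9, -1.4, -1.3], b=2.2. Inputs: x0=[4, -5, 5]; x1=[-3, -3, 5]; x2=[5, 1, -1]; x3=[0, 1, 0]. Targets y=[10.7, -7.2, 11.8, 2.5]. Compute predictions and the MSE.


ŷ0 = (1.9)·(4) + (-1.4)·(-5) + (-1.3)·(5) + 2.2 = 10.3
ŷ1 = (1.9)·(-3) + (-1.4)·(-3) + (-1.3)·(5) + 2.2 = -5.8
ŷ2 = (1.9)·(5) + (-1.4)·(1) + (-1.3)·(-1) + 2.2 = 11.6
ŷ3 = (1.9)·(0) + (-1.4)·(1) + (-1.3)·(0) + 2.2 = 0.8
errors² = [0.16, 1.96, 0.04, 2.89]
MSE = 5.0500/4 = 1.2625

1.2625


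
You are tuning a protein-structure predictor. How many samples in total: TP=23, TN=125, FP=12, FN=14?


Total = TP + TN + FP + FN
= 23 + 125 + 12 + 14
= 174
(Predicted positive: 35, predicted negative: 139)

174


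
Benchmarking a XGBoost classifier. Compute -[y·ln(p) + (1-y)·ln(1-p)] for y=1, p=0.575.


BCE = -[y·ln(p) + (1-y)·ln(1-p)]
= -1·ln(0.575) - 0
= -ln(0.575) = 0.5534

0.5534


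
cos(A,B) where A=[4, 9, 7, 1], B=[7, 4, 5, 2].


A·B = 4·7 + 9·4 + 7·5 + 1·2 = 101
‖A‖ = √147 = 12.1244, ‖B‖ = √94 = 9.6954
cos = 101/(√147·√94) = 101/√13818 = 0.8592

0.8592


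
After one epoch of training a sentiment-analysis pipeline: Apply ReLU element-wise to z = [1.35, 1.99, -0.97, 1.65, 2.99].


ReLU(1.35) = max(0, 1.35) = 1.35
ReLU(1.99) = max(0, 1.99) = 1.99
ReLU(-0.97) = max(0, -0.97) = 0.0
ReLU(1.65) = max(0, 1.65) = 1.65
ReLU(2.99) = max(0, 2.99) = 2.99
result = [1.35, 1.99, 0.0, 1.65, 2.99]

[1.35, 1.99, 0.0, 1.65, 2.99]


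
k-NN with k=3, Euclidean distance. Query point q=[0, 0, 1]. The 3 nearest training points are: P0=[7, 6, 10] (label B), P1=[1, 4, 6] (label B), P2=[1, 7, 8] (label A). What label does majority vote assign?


d(q,P0) = 12.8841  (label B)
d(q,P1) = 6.4807  (label B)
d(q,P2) = 9.9499  (label A)
Votes: A=1, B=2
Majority → B

B


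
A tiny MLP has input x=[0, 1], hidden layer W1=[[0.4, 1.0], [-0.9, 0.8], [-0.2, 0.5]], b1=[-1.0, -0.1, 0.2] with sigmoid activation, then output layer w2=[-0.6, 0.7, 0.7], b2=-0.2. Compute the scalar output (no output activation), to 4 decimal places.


z1[0] = (0.4)·(0) + (1.0)·(1) - 1.0 = 0.0
z1[1] = (-0.9)·(0) + (0.8)·(1) - 0.1 = 0.7
z1[2] = (-0.2)·(0) + (0.5)·(1) + 0.2 = 0.7
h = sigmoid(z1) = [0.5, 0.6682, 0.6682]
output = (-0.6)·(0.5) + (0.7)·(0.6682) + (0.7)·(0.6682) - 0.2 = 0.4355

0.4355


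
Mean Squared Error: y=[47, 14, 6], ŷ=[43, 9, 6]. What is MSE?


Squared errors: (47-43)²=16, (14-9)²=25, (6-6)²=0
Sum = 41
MSE = 41/3 = 41/3

41/3


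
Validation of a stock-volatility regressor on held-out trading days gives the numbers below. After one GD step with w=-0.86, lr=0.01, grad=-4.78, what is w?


w_new = w - α·∇
= -0.86 - 0.01·-4.78
= -0.86 + 0.0478
= -0.8122

-0.8122


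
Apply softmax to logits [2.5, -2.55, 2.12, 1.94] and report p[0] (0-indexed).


Exponentials: e^2.5=12.1825, e^-2.55=0.0781, e^2.12=8.3311, e^1.94=6.9588
Sum = 27.5505
Softmax = [0.4422, 0.0028, 0.3024, 0.2526]
p[0] = 12.1825/27.5505 = 0.4422

0.4422


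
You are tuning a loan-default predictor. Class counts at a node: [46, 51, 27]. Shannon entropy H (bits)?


Probabilities: [46/124, 51/124, 27/124] ≈ [0.371, 0.4113, 0.2177]
H = -((46/124)·log₂(46/124) + (51/124)·log₂(51/124) + (27/124)·log₂(27/124))
  = 1.5368 bits

1.5368 bits


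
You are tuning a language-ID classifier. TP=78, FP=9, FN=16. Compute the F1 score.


Precision = 78/87 = 0.8966
Recall = 78/94 = 0.8298
F1 = 2·P·R/(P+R) = 2·TP/(2·TP+FP+FN) = 156/(156+9+16) = 156/181 = 0.8619

0.8619


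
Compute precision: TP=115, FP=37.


Precision = TP/(TP+FP)
= 115/(115+37)
= 115/152 = 75.66%

75.66%


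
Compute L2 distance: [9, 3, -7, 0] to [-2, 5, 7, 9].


d = √((9+ 2)² + (3-5)² + (-7-7)² + (0-9)²)
  = √(121 + 4 + 196 + 81)
  = √402 = 20.0499

20.0499


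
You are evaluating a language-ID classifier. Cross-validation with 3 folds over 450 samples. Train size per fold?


Fold size = 450/3 = 150
Training per fold = 450 - 150 = 300

300


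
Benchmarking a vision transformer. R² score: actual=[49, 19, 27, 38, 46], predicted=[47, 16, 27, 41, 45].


ȳ = 35.8
SS_res = Σ(y-ŷ)² = 23
SS_tot = Σ(y-ȳ)² = 642.8
R² = 1 - SS_res/SS_tot = 1 - 0.0358 = 0.9642

0.9642


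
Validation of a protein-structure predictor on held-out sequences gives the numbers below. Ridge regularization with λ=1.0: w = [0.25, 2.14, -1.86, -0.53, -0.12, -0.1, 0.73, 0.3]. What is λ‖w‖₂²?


‖w‖₂² = (0.25)² + (2.14)² + (-1.86)² + (-0.53)² + (-0.12)² + (-0.1)² + (0.73)² + (0.3)²
     = 0.0625 + 4.5796 + 3.4596 + 0.2809 + 0.0144 + 0.01 + 0.5329 + 0.09
     = 9.0299
λ·‖w‖₂² = 1.0·9.0299 = 9.0299

9.0299


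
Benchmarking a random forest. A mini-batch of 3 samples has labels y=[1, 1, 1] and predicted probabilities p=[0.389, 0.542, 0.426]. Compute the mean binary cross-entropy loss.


L[0] = -ln(0.389) = 0.9442
L[1] = -ln(0.542) = 0.6125
L[2] = -ln(0.426) = 0.8533
mean = (0.9442 + 0.6125 + 0.8533)/3 = 0.8033

0.8033


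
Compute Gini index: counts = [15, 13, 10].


Probabilities: [15/38, 13/38, 10/38] ≈ [0.3947, 0.3421, 0.2632]
Σpᵢ² = (225 + 169 + 100)/38² = 494/1444
Gini = 1 - Σpᵢ² = 1 - 494/1444 = 0.6579

0.6579


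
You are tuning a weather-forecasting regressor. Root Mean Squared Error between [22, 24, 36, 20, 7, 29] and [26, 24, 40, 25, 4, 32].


MSE = 75/6 = 12.5
RMSE = √(75/6) = 3.5355

3.5355


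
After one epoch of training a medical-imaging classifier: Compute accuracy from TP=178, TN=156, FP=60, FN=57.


Accuracy = (TP+TN)/(TP+TN+FP+FN)
= (178+156)/(451)
= 334/451 = 74.06%

74.06%


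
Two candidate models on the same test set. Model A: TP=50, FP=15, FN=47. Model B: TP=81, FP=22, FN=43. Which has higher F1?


Model A: P=50/65=0.7692, R=50/97=0.5155, F1=2PR/(P+R)=2TP/(2TP+FP+FN)=100/162=0.6173
Model B: P=81/103=0.7864, R=81/124=0.6532, F1=2PR/(P+R)=2TP/(2TP+FP+FN)=162/227=0.7137
0.6173 < 0.7137 → Model B

Model B


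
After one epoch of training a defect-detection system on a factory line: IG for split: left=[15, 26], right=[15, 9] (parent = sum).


Parent = [30, 35], H_parent = 0.9957
H_left = 0.9474 (n=41), H_right = 0.9544 (n=24)
H_children = (41/65)·0.9474 + (24/65)·0.9544 = 0.95
IG = 0.9957 - 0.95 = 0.0457

0.0457
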